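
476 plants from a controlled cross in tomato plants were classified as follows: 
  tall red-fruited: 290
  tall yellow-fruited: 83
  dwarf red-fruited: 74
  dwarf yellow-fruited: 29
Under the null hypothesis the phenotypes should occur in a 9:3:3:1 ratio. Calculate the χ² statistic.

The 9:3:3:1 ratio has 16 parts, so with N = 476 the expected counts are:
  tall red-fruited: 476 × 9/16 = 267.75
  tall yellow-fruited: 476 × 3/16 = 89.25
  dwarf red-fruited: 476 × 3/16 = 89.25
  dwarf yellow-fruited: 476 × 1/16 = 29.75
χ² = Σ (O − E)² / E
  tall red-fruited: (290 − 267.75)² / 267.75 = 1.8490
  tall yellow-fruited: (83 − 89.25)² / 89.25 = 0.4377
  dwarf red-fruited: (74 − 89.25)² / 89.25 = 2.6057
  dwarf yellow-fruited: (29 − 29.75)² / 29.75 = 0.0189
χ² = 1.8490 + 0.4377 + 2.6057 + 0.0189 = 4.9113 ≈ 4.911

4.911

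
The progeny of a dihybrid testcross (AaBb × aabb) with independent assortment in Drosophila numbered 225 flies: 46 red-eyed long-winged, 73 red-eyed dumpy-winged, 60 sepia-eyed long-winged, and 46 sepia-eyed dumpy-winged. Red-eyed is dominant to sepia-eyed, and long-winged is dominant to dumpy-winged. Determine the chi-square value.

A dihybrid testcross with independent assortment gives a 1:1:1:1 ratio.
Total ratio parts = 4. Expected numbers out of 225:
  red-eyed long-winged: 225 × 1/4 = 56.25
  red-eyed dumpy-winged: 225 × 1/4 = 56.25
  sepia-eyed long-winged: 225 × 1/4 = 56.25
  sepia-eyed dumpy-winged: 225 × 1/4 = 56.25
χ² = Σ (O − E)² / E
  red-eyed long-winged: (46 − 56.25)² / 56.25 = 1.8678
  red-eyed dumpy-winged: (73 − 56.25)² / 56.25 = 4.9878
  sepia-eyed long-winged: (60 − 56.25)² / 56.25 = 0.2500
  sepia-eyed dumpy-winged: (46 − 56.25)² / 56.25 = 1.8678
χ² = 1.8678 + 4.9878 + 0.2500 + 1.8678 = 8.9734 ≈ 8.973

8.973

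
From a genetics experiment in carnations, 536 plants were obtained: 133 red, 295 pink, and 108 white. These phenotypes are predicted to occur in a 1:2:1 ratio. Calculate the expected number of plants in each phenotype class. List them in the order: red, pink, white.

Expected counts for N = 536 under a 1:2:1 ratio (total parts = 4):
  red: 536 × 1/4 = 134
  pink: 536 × 2/4 = 268
  white: 536 × 1/4 = 134

134, 268, 134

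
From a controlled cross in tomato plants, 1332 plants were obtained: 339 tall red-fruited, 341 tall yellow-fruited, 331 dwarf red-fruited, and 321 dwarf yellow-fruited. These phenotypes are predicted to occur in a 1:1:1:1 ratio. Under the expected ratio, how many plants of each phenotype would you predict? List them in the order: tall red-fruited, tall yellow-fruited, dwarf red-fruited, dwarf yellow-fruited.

Total ratio parts = 4. Expected numbers out of 1332:
  tall red-fruited: 1332 × 1/4 = 333
  tall yellow-fruited: 1332 × 1/4 = 333
  dwarf red-fruited: 1332 × 1/4 = 333
  dwarf yellow-fruited: 1332 × 1/4 = 333

333, 333, 333, 333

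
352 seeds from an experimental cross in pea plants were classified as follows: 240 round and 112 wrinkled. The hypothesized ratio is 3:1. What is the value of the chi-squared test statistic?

Under the 3:1 hypothesis (Σ ratio = 4, N = 352):
  round: 352 × 3/4 = 264
  wrinkled: 352 × 1/4 = 88
χ² = Σ (O − E)² / E
  round: (240 − 264)² / 264 = 2.1818
  wrinkled: (112 − 88)² / 88 = 6.5455
χ² = 2.1818 + 6.5455 = 8.7273 ≈ 8.727

8.727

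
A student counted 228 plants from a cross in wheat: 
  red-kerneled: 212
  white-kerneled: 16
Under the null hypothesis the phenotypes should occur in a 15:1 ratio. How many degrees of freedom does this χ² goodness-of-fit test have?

A goodness-of-fit test with 2 phenotype classes has df = 2 − 1 = 1.

1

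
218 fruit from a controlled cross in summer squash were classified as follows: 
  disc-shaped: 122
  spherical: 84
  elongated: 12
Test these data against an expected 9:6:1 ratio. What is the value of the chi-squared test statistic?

The 9:6:1 ratio has 16 parts, so with N = 218 the expected counts are:
  disc-shaped: 218 × 9/16 = 122.625
  spherical: 218 × 6/16 = 81.75
  elongated: 218 × 1/16 = 13.625
χ² = Σ (O − E)² / E
  disc-shaped: (122 − 122.625)² / 122.625 = 0.0032
  spherical: (84 − 81.75)² / 81.75 = 0.0619
  elongated: (12 − 13.625)² / 13.625 = 0.1938
χ² = 0.0032 + 0.0619 + 0.1938 = 0.2589 ≈ 0.259

0.259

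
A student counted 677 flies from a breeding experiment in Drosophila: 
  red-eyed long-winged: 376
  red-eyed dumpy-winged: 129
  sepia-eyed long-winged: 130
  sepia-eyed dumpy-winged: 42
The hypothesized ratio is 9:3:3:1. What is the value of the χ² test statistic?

The 9:3:3:1 ratio has 16 parts, so with N = 677 the expected counts are:
  red-eyed long-winged: 677 × 9/16 = 380.8125
  red-eyed dumpy-winged: 677 × 3/16 = 126.9375
  sepia-eyed long-winged: 677 × 3/16 = 126.9375
  sepia-eyed dumpy-winged: 677 × 1/16 = 42.3125
χ² = Σ (O − E)² / E
  red-eyed long-winged: (376 − 380.8125)² / 380.8125 = 0.0608
  red-eyed dumpy-winged: (129 − 126.9375)² / 126.9375 = 0.0335
  sepia-eyed long-winged: (130 − 126.9375)² / 126.9375 = 0.0739
  sepia-eyed dumpy-winged: (42 − 42.3125)² / 42.3125 = 0.0023
χ² = 0.0608 + 0.0335 + 0.0739 + 0.0023 = 0.1705 ≈ 0.171

0.171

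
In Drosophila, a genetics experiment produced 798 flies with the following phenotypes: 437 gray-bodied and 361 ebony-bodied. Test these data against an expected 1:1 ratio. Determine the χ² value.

7.238

Expected counts for N = 798 under a 1:1 ratio (total parts = 2):
  gray-bodied: 798 × 1/2 = 399
  ebony-bodied: 798 × 1/2 = 399
χ² = Σ (O − E)² / E
  gray-bodied: (437 − 399)² / 399 = 3.6190
  ebony-bodied: (361 − 399)² / 399 = 3.6190
χ² = 3.6190 + 3.6190 = 7.238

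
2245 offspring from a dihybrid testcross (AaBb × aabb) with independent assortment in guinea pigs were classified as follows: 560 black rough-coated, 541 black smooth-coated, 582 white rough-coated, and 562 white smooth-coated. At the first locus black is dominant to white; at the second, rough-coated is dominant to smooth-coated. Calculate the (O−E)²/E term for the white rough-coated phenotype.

A dihybrid testcross with independent assortment gives a 1:1:1:1 ratio.
Expected counts for N = 2245 under a 1:1:1:1 ratio (total parts = 4):
  black rough-coated: 2245 × 1/4 = 561.25
  black smooth-coated: 2245 × 1/4 = 561.25
  white rough-coated: 2245 × 1/4 = 561.25
  white smooth-coated: 2245 × 1/4 = 561.25
Contribution of white rough-coated: (582 − 561.25)² / 561.25 = 0.7671

0.767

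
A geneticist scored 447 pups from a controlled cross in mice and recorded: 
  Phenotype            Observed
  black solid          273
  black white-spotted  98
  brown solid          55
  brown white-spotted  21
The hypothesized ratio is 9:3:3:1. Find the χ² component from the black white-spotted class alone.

Expected counts for N = 447 under a 9:3:3:1 ratio (total parts = 16):
  black solid: 447 × 9/16 = 251.4375
  black white-spotted: 447 × 3/16 = 83.8125
  brown solid: 447 × 3/16 = 83.8125
  brown white-spotted: 447 × 1/16 = 27.9375
Contribution of black white-spotted: (98 − 83.8125)² / 83.8125 = 2.4016

2.402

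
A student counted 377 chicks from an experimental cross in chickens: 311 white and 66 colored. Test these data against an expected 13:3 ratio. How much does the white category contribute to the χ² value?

0.072

Under the 13:3 hypothesis (Σ ratio = 16, N = 377):
  white: 377 × 13/16 = 306.3125
  colored: 377 × 3/16 = 70.6875
Contribution of white: (311 − 306.3125)² / 306.3125 = 0.0717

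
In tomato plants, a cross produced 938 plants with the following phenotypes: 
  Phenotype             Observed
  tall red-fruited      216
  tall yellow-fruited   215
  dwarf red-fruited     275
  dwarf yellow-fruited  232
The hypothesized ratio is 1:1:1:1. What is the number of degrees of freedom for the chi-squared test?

3

A goodness-of-fit test with 4 phenotype classes has df = 4 − 1 = 3.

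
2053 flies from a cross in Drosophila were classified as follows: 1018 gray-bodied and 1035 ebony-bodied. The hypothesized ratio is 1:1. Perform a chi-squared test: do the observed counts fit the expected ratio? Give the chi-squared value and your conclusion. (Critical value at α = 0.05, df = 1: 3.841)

0.141; consistent

Total ratio parts = 2. Expected numbers out of 2053:
  gray-bodied: 2053 × 1/2 = 1026.5
  ebony-bodied: 2053 × 1/2 = 1026.5
χ² = Σ (O − E)² / E
  gray-bodied: (1018 − 1026.5)² / 1026.5 = 0.0704
  ebony-bodied: (1035 − 1026.5)² / 1026.5 = 0.0704
χ² = 0.0704 + 0.0704 = 0.1408 ≈ 0.141
Degrees of freedom = 2 − 1 = 1; critical value at α = 0.05 is 3.841.
Since 0.141 < 3.841, we fail to reject the null hypothesis — the data are consistent with the 1:1 ratio.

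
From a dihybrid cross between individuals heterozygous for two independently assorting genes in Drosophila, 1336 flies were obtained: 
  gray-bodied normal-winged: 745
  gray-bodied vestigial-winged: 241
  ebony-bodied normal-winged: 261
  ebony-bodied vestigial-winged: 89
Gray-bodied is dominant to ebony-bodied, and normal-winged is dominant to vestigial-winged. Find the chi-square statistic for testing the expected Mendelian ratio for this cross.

1.219

A dihybrid F₂ with independent assortment and complete dominance at both loci gives a 9:3:3:1 phenotypic ratio.
Under the 9:3:3:1 hypothesis (Σ ratio = 16, N = 1336):
  gray-bodied normal-winged: 1336 × 9/16 = 751.5
  gray-bodied vestigial-winged: 1336 × 3/16 = 250.5
  ebony-bodied normal-winged: 1336 × 3/16 = 250.5
  ebony-bodied vestigial-winged: 1336 × 1/16 = 83.5
χ² = Σ (O − E)² / E
  gray-bodied normal-winged: (745 − 751.5)² / 751.5 = 0.0562
  gray-bodied vestigial-winged: (241 − 250.5)² / 250.5 = 0.3603
  ebony-bodied normal-winged: (261 − 250.5)² / 250.5 = 0.4401
  ebony-bodied vestigial-winged: (89 − 83.5)² / 83.5 = 0.3623
χ² = 0.0562 + 0.3603 + 0.4401 + 0.3623 = 1.2189 ≈ 1.219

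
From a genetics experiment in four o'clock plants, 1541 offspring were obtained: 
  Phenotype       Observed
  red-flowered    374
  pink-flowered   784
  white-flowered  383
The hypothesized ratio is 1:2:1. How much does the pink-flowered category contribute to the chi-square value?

Total ratio parts = 4. Expected numbers out of 1541:
  red-flowered: 1541 × 1/4 = 385.25
  pink-flowered: 1541 × 2/4 = 770.5
  white-flowered: 1541 × 1/4 = 385.25
Contribution of pink-flowered: (784 − 770.5)² / 770.5 = 0.2365

0.237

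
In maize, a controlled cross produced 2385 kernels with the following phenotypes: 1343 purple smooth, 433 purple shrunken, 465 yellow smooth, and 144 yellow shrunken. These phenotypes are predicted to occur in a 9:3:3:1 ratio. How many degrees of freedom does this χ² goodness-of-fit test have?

3

A goodness-of-fit test with 4 phenotype classes has df = 4 − 1 = 3.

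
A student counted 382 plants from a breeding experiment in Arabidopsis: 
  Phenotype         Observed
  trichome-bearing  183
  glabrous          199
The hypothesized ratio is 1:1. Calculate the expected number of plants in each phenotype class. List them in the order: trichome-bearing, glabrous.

Expected counts for N = 382 under a 1:1 ratio (total parts = 2):
  trichome-bearing: 382 × 1/2 = 191
  glabrous: 382 × 1/2 = 191

191, 191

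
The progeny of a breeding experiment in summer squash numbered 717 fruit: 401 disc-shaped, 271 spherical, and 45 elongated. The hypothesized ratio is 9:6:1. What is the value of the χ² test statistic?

Under the 9:6:1 hypothesis (Σ ratio = 16, N = 717):
  disc-shaped: 717 × 9/16 = 403.3125
  spherical: 717 × 6/16 = 268.875
  elongated: 717 × 1/16 = 44.8125
χ² = Σ (O − E)² / E
  disc-shaped: (401 − 403.3125)² / 403.3125 = 0.0133
  spherical: (271 − 268.875)² / 268.875 = 0.0168
  elongated: (45 − 44.8125)² / 44.8125 = 0.0008
χ² = 0.0133 + 0.0168 + 0.0008 = 0.0309 ≈ 0.031

0.031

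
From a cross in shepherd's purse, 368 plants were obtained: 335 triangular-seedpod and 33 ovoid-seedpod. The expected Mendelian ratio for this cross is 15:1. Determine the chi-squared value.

4.638

Total ratio parts = 16. Expected numbers out of 368:
  triangular-seedpod: 368 × 15/16 = 345
  ovoid-seedpod: 368 × 1/16 = 23
χ² = Σ (O − E)² / E
  triangular-seedpod: (335 − 345)² / 345 = 0.2899
  ovoid-seedpod: (33 − 23)² / 23 = 4.3478
χ² = 0.2899 + 4.3478 = 4.6377 ≈ 4.638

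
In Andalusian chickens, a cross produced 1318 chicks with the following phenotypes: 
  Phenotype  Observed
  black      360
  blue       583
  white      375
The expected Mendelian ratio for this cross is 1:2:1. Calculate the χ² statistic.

17.871

Expected counts for N = 1318 under a 1:2:1 ratio (total parts = 4):
  black: 1318 × 1/4 = 329.5
  blue: 1318 × 2/4 = 659
  white: 1318 × 1/4 = 329.5
χ² = Σ (O − E)² / E
  black: (360 − 329.5)² / 329.5 = 2.8232
  blue: (583 − 659)² / 659 = 8.7648
  white: (375 − 329.5)² / 329.5 = 6.2830
χ² = 2.8232 + 8.7648 + 6.2830 = 17.871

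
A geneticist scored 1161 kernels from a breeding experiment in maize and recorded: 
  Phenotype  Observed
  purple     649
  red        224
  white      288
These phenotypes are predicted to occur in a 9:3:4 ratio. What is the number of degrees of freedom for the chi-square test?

A goodness-of-fit test with 3 phenotype classes has df = 3 − 1 = 2.

2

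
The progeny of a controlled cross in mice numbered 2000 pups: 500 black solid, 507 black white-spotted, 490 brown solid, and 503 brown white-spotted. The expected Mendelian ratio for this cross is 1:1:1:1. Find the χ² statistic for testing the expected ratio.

0.316

The 1:1:1:1 ratio has 4 parts, so with N = 2000 the expected counts are:
  black solid: 2000 × 1/4 = 500
  black white-spotted: 2000 × 1/4 = 500
  brown solid: 2000 × 1/4 = 500
  brown white-spotted: 2000 × 1/4 = 500
χ² = Σ (O − E)² / E
  black solid: (500 − 500)² / 500 = 0.0000
  black white-spotted: (507 − 500)² / 500 = 0.0980
  brown solid: (490 − 500)² / 500 = 0.2000
  brown white-spotted: (503 − 500)² / 500 = 0.0180
χ² = 0.0000 + 0.0980 + 0.2000 + 0.0180 = 0.316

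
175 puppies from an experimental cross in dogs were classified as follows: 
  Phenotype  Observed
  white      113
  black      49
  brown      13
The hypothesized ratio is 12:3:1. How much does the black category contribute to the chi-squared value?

7.986

Under the 12:3:1 hypothesis (Σ ratio = 16, N = 175):
  white: 175 × 12/16 = 131.25
  black: 175 × 3/16 = 32.8125
  brown: 175 × 1/16 = 10.9375
Contribution of black: (49 − 32.8125)² / 32.8125 = 7.9858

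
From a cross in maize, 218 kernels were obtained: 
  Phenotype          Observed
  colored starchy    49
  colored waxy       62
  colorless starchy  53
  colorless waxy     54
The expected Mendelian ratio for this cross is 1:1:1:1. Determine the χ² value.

Expected counts for N = 218 under a 1:1:1:1 ratio (total parts = 4):
  colored starchy: 218 × 1/4 = 54.5
  colored waxy: 218 × 1/4 = 54.5
  colorless starchy: 218 × 1/4 = 54.5
  colorless waxy: 218 × 1/4 = 54.5
χ² = Σ (O − E)² / E
  colored starchy: (49 − 54.5)² / 54.5 = 0.5550
  colored waxy: (62 − 54.5)² / 54.5 = 1.0321
  colorless starchy: (53 − 54.5)² / 54.5 = 0.0413
  colorless waxy: (54 − 54.5)² / 54.5 = 0.0046
χ² = 0.5550 + 1.0321 + 0.0413 + 0.0046 = 1.633

1.633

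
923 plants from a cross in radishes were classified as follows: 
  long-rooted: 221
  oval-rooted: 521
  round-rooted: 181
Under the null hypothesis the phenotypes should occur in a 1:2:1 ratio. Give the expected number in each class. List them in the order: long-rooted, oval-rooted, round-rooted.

230.75, 461.5, 230.75

Under the 1:2:1 hypothesis (Σ ratio = 4, N = 923):
  long-rooted: 923 × 1/4 = 230.75
  oval-rooted: 923 × 2/4 = 461.5
  round-rooted: 923 × 1/4 = 230.75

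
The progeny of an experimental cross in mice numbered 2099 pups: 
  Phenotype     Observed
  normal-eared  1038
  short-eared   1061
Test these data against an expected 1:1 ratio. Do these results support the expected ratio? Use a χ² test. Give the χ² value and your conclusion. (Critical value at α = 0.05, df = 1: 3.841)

0.252; consistent

Under the 1:1 hypothesis (Σ ratio = 2, N = 2099):
  normal-eared: 2099 × 1/2 = 1049.5
  short-eared: 2099 × 1/2 = 1049.5
χ² = Σ (O − E)² / E
  normal-eared: (1038 − 1049.5)² / 1049.5 = 0.1260
  short-eared: (1061 − 1049.5)² / 1049.5 = 0.1260
χ² = 0.1260 + 0.1260 = 0.252
Degrees of freedom = 2 − 1 = 1; critical value at α = 0.05 is 3.841.
Since 0.252 < 3.841, we fail to reject the null hypothesis — the data are consistent with the 1:1 ratio.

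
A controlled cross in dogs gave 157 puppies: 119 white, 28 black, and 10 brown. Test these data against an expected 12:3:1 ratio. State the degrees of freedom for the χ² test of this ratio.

A goodness-of-fit test with 3 phenotype classes has df = 3 − 1 = 2.

2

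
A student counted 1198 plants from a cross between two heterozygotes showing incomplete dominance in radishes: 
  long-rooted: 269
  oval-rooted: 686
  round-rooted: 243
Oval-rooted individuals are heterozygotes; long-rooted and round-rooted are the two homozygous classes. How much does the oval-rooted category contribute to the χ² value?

With incomplete dominance, a heterozygote × heterozygote cross gives a 1:2:1 phenotypic ratio.
Expected counts for N = 1198 under a 1:2:1 ratio (total parts = 4):
  long-rooted: 1198 × 1/4 = 299.5
  oval-rooted: 1198 × 2/4 = 599
  round-rooted: 1198 × 1/4 = 299.5
Contribution of oval-rooted: (686 − 599)² / 599 = 12.6361

12.636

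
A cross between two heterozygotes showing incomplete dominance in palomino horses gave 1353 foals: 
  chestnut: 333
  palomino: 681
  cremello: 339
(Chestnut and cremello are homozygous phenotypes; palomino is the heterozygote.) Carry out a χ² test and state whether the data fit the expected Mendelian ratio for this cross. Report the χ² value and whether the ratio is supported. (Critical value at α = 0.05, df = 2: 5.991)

0.113; consistent

With incomplete dominance, a heterozygote × heterozygote cross gives a 1:2:1 phenotypic ratio.
Under the 1:2:1 hypothesis (Σ ratio = 4, N = 1353):
  chestnut: 1353 × 1/4 = 338.25
  palomino: 1353 × 2/4 = 676.5
  cremello: 1353 × 1/4 = 338.25
χ² = Σ (O − E)² / E
  chestnut: (333 − 338.25)² / 338.25 = 0.0815
  palomino: (681 − 676.5)² / 676.5 = 0.0299
  cremello: (339 − 338.25)² / 338.25 = 0.0017
χ² = 0.0815 + 0.0299 + 0.0017 = 0.1131 ≈ 0.113
Degrees of freedom = 3 − 1 = 2; critical value at α = 0.05 is 5.991.
Since 0.113 < 5.991, we fail to reject the null hypothesis — the data are consistent with the 1:2:1 ratio.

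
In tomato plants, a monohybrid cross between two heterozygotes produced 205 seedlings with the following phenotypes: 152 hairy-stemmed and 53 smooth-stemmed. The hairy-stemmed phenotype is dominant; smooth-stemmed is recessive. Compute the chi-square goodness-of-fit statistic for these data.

For a monohybrid cross between heterozygotes with complete dominance, the expected phenotypic ratio is 3:1.
Total ratio parts = 4. Expected numbers out of 205:
  hairy-stemmed: 205 × 3/4 = 153.75
  smooth-stemmed: 205 × 1/4 = 51.25
χ² = Σ (O − E)² / E
  hairy-stemmed: (152 − 153.75)² / 153.75 = 0.0199
  smooth-stemmed: (53 − 51.25)² / 51.25 = 0.0598
χ² = 0.0199 + 0.0598 = 0.0797 ≈ 0.080

0.080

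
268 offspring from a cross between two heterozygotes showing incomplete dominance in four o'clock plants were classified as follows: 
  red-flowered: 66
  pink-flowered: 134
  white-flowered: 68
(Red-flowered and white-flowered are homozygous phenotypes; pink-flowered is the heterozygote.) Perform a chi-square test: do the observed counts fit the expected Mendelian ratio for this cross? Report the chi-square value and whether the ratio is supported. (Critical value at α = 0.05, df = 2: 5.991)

With incomplete dominance, a heterozygote × heterozygote cross gives a 1:2:1 phenotypic ratio.
The 1:2:1 ratio has 4 parts, so with N = 268 the expected counts are:
  red-flowered: 268 × 1/4 = 67
  pink-flowered: 268 × 2/4 = 134
  white-flowered: 268 × 1/4 = 67
χ² = Σ (O − E)² / E
  red-flowered: (66 − 67)² / 67 = 0.0149
  pink-flowered: (134 − 134)² / 134 = 0.0000
  white-flowered: (68 − 67)² / 67 = 0.0149
χ² = 0.0149 + 0.0000 + 0.0149 = 0.0298 ≈ 0.030
Degrees of freedom = 3 − 1 = 2; critical value at α = 0.05 is 5.991.
Since 0.030 < 5.991, we fail to reject the null hypothesis — the data are consistent with the 1:2:1 ratio.

0.030; consistent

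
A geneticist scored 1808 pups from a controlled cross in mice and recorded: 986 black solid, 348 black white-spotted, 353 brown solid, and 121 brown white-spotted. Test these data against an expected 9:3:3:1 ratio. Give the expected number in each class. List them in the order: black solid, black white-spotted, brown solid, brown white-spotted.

The 9:3:3:1 ratio has 16 parts, so with N = 1808 the expected counts are:
  black solid: 1808 × 9/16 = 1017
  black white-spotted: 1808 × 3/16 = 339
  brown solid: 1808 × 3/16 = 339
  brown white-spotted: 1808 × 1/16 = 113

1017, 339, 339, 113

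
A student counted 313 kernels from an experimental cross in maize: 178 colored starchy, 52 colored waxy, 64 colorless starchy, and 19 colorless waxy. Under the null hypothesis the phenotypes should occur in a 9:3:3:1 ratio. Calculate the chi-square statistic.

Under the 9:3:3:1 hypothesis (Σ ratio = 16, N = 313):
  colored starchy: 313 × 9/16 = 176.0625
  colored waxy: 313 × 3/16 = 58.6875
  colorless starchy: 313 × 3/16 = 58.6875
  colorless waxy: 313 × 1/16 = 19.5625
χ² = Σ (O − E)² / E
  colored starchy: (178 − 176.0625)² / 176.0625 = 0.0213
  colored waxy: (52 − 58.6875)² / 58.6875 = 0.7620
  colorless starchy: (64 − 58.6875)² / 58.6875 = 0.4809
  colorless waxy: (19 − 19.5625)² / 19.5625 = 0.0162
χ² = 0.0213 + 0.7620 + 0.4809 + 0.0162 = 1.2804 ≈ 1.280

1.280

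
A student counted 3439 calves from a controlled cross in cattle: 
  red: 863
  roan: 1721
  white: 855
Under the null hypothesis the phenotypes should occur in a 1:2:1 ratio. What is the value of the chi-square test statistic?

Under the 1:2:1 hypothesis (Σ ratio = 4, N = 3439):
  red: 3439 × 1/4 = 859.75
  roan: 3439 × 2/4 = 1719.5
  white: 3439 × 1/4 = 859.75
χ² = Σ (O − E)² / E
  red: (863 − 859.75)² / 859.75 = 0.0123
  roan: (1721 − 1719.5)² / 1719.5 = 0.0013
  white: (855 − 859.75)² / 859.75 = 0.0262
χ² = 0.0123 + 0.0013 + 0.0262 = 0.0398 ≈ 0.040

0.040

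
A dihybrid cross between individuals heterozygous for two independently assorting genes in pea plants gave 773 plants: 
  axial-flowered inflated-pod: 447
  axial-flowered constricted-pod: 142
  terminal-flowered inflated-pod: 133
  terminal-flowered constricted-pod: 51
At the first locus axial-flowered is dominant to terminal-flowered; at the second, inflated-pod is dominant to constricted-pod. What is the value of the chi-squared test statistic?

1.534

A dihybrid F₂ with independent assortment and complete dominance at both loci gives a 9:3:3:1 phenotypic ratio.
The 9:3:3:1 ratio has 16 parts, so with N = 773 the expected counts are:
  axial-flowered inflated-pod: 773 × 9/16 = 434.8125
  axial-flowered constricted-pod: 773 × 3/16 = 144.9375
  terminal-flowered inflated-pod: 773 × 3/16 = 144.9375
  terminal-flowered constricted-pod: 773 × 1/16 = 48.3125
χ² = Σ (O − E)² / E
  axial-flowered inflated-pod: (447 − 434.8125)² / 434.8125 = 0.3416
  axial-flowered constricted-pod: (142 − 144.9375)² / 144.9375 = 0.0595
  terminal-flowered inflated-pod: (133 − 144.9375)² / 144.9375 = 0.9832
  terminal-flowered constricted-pod: (51 − 48.3125)² / 48.3125 = 0.1495
χ² = 0.3416 + 0.0595 + 0.9832 + 0.1495 = 1.5338 ≈ 1.534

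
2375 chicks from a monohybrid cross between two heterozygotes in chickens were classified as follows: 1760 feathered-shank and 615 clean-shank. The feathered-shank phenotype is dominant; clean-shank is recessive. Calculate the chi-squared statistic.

For a monohybrid cross between heterozygotes with complete dominance, the expected phenotypic ratio is 3:1.
Under the 3:1 hypothesis (Σ ratio = 4, N = 2375):
  feathered-shank: 2375 × 3/4 = 1781.25
  clean-shank: 2375 × 1/4 = 593.75
χ² = Σ (O − E)² / E
  feathered-shank: (1760 − 1781.25)² / 1781.25 = 0.2535
  clean-shank: (615 − 593.75)² / 593.75 = 0.7605
χ² = 0.2535 + 0.7605 = 1.014

1.014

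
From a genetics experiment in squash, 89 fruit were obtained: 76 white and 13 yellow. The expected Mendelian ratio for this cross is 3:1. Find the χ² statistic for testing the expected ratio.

5.127

Total ratio parts = 4. Expected numbers out of 89:
  white: 89 × 3/4 = 66.75
  yellow: 89 × 1/4 = 22.25
χ² = Σ (O − E)² / E
  white: (76 − 66.75)² / 66.75 = 1.2818
  yellow: (13 − 22.25)² / 22.25 = 3.8455
χ² = 1.2818 + 3.8455 = 5.1273 ≈ 5.127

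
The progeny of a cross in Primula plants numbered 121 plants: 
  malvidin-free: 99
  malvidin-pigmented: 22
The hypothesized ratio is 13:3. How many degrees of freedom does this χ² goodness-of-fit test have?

A goodness-of-fit test with 2 phenotype classes has df = 2 − 1 = 1.

1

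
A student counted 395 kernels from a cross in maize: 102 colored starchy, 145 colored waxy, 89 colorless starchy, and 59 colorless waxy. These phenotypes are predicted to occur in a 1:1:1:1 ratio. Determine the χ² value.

38.732

Under the 1:1:1:1 hypothesis (Σ ratio = 4, N = 395):
  colored starchy: 395 × 1/4 = 98.75
  colored waxy: 395 × 1/4 = 98.75
  colorless starchy: 395 × 1/4 = 98.75
  colorless waxy: 395 × 1/4 = 98.75
χ² = Σ (O − E)² / E
  colored starchy: (102 − 98.75)² / 98.75 = 0.1070
  colored waxy: (145 − 98.75)² / 98.75 = 21.6614
  colorless starchy: (89 − 98.75)² / 98.75 = 0.9627
  colorless waxy: (59 − 98.75)² / 98.75 = 16.0006
χ² = 0.1070 + 21.6614 + 0.9627 + 16.0006 = 38.7317 ≈ 38.732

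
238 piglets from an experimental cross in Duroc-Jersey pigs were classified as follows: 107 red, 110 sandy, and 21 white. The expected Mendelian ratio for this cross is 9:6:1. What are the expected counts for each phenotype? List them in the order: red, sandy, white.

133.875, 89.25, 14.875

Total ratio parts = 16. Expected numbers out of 238:
  red: 238 × 9/16 = 133.875
  sandy: 238 × 6/16 = 89.25
  white: 238 × 1/16 = 14.875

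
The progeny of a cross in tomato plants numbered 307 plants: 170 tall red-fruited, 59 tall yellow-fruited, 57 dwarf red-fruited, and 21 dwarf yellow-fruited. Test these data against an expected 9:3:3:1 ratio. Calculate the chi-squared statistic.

Under the 9:3:3:1 hypothesis (Σ ratio = 16, N = 307):
  tall red-fruited: 307 × 9/16 = 172.6875
  tall yellow-fruited: 307 × 3/16 = 57.5625
  dwarf red-fruited: 307 × 3/16 = 57.5625
  dwarf yellow-fruited: 307 × 1/16 = 19.1875
χ² = Σ (O − E)² / E
  tall red-fruited: (170 − 172.6875)² / 172.6875 = 0.0418
  tall yellow-fruited: (59 − 57.5625)² / 57.5625 = 0.0359
  dwarf red-fruited: (57 − 57.5625)² / 57.5625 = 0.0055
  dwarf yellow-fruited: (21 − 19.1875)² / 19.1875 = 0.1712
χ² = 0.0418 + 0.0359 + 0.0055 + 0.1712 = 0.2544 ≈ 0.254

0.254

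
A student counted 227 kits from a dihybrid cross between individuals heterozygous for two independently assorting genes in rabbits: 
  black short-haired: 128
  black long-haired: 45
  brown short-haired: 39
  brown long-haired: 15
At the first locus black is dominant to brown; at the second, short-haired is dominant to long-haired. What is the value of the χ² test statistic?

A dihybrid F₂ with independent assortment and complete dominance at both loci gives a 9:3:3:1 phenotypic ratio.
Expected counts for N = 227 under a 9:3:3:1 ratio (total parts = 16):
  black short-haired: 227 × 9/16 = 127.6875
  black long-haired: 227 × 3/16 = 42.5625
  brown short-haired: 227 × 3/16 = 42.5625
  brown long-haired: 227 × 1/16 = 14.1875
χ² = Σ (O − E)² / E
  black short-haired: (128 − 127.6875)² / 127.6875 = 0.0008
  black long-haired: (45 − 42.5625)² / 42.5625 = 0.1396
  brown short-haired: (39 − 42.5625)² / 42.5625 = 0.2982
  brown long-haired: (15 − 14.1875)² / 14.1875 = 0.0465
χ² = 0.0008 + 0.1396 + 0.2982 + 0.0465 = 0.4851 ≈ 0.485

0.485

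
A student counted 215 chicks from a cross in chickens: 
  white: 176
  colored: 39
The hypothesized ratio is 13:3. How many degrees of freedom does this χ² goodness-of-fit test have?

A goodness-of-fit test with 2 phenotype classes has df = 2 − 1 = 1.

1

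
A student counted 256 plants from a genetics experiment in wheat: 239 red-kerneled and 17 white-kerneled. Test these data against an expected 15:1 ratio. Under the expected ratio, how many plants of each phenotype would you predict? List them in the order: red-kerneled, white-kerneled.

Total ratio parts = 16. Expected numbers out of 256:
  red-kerneled: 256 × 15/16 = 240
  white-kerneled: 256 × 1/16 = 16

240, 16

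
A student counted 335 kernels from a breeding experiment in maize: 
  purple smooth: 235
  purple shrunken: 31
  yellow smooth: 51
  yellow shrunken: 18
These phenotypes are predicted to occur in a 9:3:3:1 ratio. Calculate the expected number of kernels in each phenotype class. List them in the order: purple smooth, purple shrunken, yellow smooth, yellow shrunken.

188.4375, 62.8125, 62.8125, 20.9375

Total ratio parts = 16. Expected numbers out of 335:
  purple smooth: 335 × 9/16 = 188.4375
  purple shrunken: 335 × 3/16 = 62.8125
  yellow smooth: 335 × 3/16 = 62.8125
  yellow shrunken: 335 × 1/16 = 20.9375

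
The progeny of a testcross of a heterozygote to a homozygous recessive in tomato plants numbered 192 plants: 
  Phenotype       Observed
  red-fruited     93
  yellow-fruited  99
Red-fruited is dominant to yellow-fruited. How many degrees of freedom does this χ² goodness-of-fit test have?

A testcross of a heterozygote (Aa × aa) gives a 1:1 phenotypic ratio.
A goodness-of-fit test with 2 phenotype classes has df = 2 − 1 = 1.

1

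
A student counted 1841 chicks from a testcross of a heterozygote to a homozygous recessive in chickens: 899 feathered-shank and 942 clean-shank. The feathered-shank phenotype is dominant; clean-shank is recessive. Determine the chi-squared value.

A testcross of a heterozygote (Aa × aa) gives a 1:1 phenotypic ratio.
The 1:1 ratio has 2 parts, so with N = 1841 the expected counts are:
  feathered-shank: 1841 × 1/2 = 920.5
  clean-shank: 1841 × 1/2 = 920.5
χ² = Σ (O − E)² / E
  feathered-shank: (899 − 920.5)² / 920.5 = 0.5022
  clean-shank: (942 − 920.5)² / 920.5 = 0.5022
χ² = 0.5022 + 0.5022 = 1.0044 ≈ 1.004

1.004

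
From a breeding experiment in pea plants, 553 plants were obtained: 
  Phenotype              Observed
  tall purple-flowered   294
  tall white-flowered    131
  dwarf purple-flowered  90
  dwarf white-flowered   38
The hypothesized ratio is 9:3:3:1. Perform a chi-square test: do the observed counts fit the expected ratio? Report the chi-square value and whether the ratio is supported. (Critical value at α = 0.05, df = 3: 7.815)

10.279; not consistent

The 9:3:3:1 ratio has 16 parts, so with N = 553 the expected counts are:
  tall purple-flowered: 553 × 9/16 = 311.0625
  tall white-flowered: 553 × 3/16 = 103.6875
  dwarf purple-flowered: 553 × 3/16 = 103.6875
  dwarf white-flowered: 553 × 1/16 = 34.5625
χ² = Σ (O − E)² / E
  tall purple-flowered: (294 − 311.0625)² / 311.0625 = 0.9359
  tall white-flowered: (131 − 103.6875)² / 103.6875 = 7.1944
  dwarf purple-flowered: (90 − 103.6875)² / 103.6875 = 1.8068
  dwarf white-flowered: (38 − 34.5625)² / 34.5625 = 0.3419
χ² = 0.9359 + 7.1944 + 1.8068 + 0.3419 = 10.279
Degrees of freedom = 4 − 1 = 3; critical value at α = 0.05 is 7.815.
Since 10.279 > 7.815, we reject the null hypothesis — the data do not fit the 9:3:3:1 ratio.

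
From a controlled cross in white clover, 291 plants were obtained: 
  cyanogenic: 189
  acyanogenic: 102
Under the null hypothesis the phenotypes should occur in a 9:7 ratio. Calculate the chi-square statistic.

The 9:7 ratio has 16 parts, so with N = 291 the expected counts are:
  cyanogenic: 291 × 9/16 = 163.6875
  acyanogenic: 291 × 7/16 = 127.3125
χ² = Σ (O − E)² / E
  cyanogenic: (189 − 163.6875)² / 163.6875 = 3.9143
  acyanogenic: (102 − 127.3125)² / 127.3125 = 5.0327
χ² = 3.9143 + 5.0327 = 8.947

8.947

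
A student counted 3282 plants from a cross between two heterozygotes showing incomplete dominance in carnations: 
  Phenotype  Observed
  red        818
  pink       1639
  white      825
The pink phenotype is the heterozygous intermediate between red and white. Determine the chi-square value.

With incomplete dominance, a heterozygote × heterozygote cross gives a 1:2:1 phenotypic ratio.
Total ratio parts = 4. Expected numbers out of 3282:
  red: 3282 × 1/4 = 820.5
  pink: 3282 × 2/4 = 1641
  white: 3282 × 1/4 = 820.5
χ² = Σ (O − E)² / E
  red: (818 − 820.5)² / 820.5 = 0.0076
  pink: (1639 − 1641)² / 1641 = 0.0024
  white: (825 − 820.5)² / 820.5 = 0.0247
χ² = 0.0076 + 0.0024 + 0.0247 = 0.0347 ≈ 0.035

0.035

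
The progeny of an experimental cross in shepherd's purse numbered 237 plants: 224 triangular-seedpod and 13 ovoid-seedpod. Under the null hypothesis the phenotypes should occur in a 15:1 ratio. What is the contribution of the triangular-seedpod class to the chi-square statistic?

Expected counts for N = 237 under a 15:1 ratio (total parts = 16):
  triangular-seedpod: 237 × 15/16 = 222.1875
  ovoid-seedpod: 237 × 1/16 = 14.8125
Contribution of triangular-seedpod: (224 − 222.1875)² / 222.1875 = 0.0148

0.015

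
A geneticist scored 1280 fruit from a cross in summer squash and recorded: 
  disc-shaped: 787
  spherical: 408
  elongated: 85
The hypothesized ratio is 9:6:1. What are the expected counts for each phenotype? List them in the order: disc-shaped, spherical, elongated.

720, 480, 80

Under the 9:6:1 hypothesis (Σ ratio = 16, N = 1280):
  disc-shaped: 1280 × 9/16 = 720
  spherical: 1280 × 6/16 = 480
  elongated: 1280 × 1/16 = 80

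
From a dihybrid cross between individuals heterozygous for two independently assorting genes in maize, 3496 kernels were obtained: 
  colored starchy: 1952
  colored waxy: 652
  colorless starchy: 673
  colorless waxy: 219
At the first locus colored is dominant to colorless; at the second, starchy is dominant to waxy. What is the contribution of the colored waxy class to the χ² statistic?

0.019

A dihybrid F₂ with independent assortment and complete dominance at both loci gives a 9:3:3:1 phenotypic ratio.
Expected counts for N = 3496 under a 9:3:3:1 ratio (total parts = 16):
  colored starchy: 3496 × 9/16 = 1966.5
  colored waxy: 3496 × 3/16 = 655.5
  colorless starchy: 3496 × 3/16 = 655.5
  colorless waxy: 3496 × 1/16 = 218.5
Contribution of colored waxy: (652 − 655.5)² / 655.5 = 0.0187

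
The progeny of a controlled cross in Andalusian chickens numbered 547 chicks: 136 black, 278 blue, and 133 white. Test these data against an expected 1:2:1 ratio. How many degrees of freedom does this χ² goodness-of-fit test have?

2

A goodness-of-fit test with 3 phenotype classes has df = 3 − 1 = 2.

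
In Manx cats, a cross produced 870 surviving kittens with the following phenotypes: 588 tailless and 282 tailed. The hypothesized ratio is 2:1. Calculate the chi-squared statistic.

0.331

The 2:1 ratio has 3 parts, so with N = 870 the expected counts are:
  tailless: 870 × 2/3 = 580
  tailed: 870 × 1/3 = 290
χ² = Σ (O − E)² / E
  tailless: (588 − 580)² / 580 = 0.1103
  tailed: (282 − 290)² / 290 = 0.2207
χ² = 0.1103 + 0.2207 = 0.331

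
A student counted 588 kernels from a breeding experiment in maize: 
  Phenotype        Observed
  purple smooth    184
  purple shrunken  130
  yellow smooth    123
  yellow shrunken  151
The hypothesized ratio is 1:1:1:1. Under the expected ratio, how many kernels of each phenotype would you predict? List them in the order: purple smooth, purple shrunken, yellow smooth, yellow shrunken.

147, 147, 147, 147

Expected counts for N = 588 under a 1:1:1:1 ratio (total parts = 4):
  purple smooth: 588 × 1/4 = 147
  purple shrunken: 588 × 1/4 = 147
  yellow smooth: 588 × 1/4 = 147
  yellow shrunken: 588 × 1/4 = 147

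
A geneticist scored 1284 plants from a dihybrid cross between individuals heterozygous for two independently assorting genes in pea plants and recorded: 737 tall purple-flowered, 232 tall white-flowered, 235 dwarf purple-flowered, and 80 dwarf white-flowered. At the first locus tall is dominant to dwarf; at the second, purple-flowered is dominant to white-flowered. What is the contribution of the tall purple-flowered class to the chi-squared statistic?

0.301

A dihybrid F₂ with independent assortment and complete dominance at both loci gives a 9:3:3:1 phenotypic ratio.
Total ratio parts = 16. Expected numbers out of 1284:
  tall purple-flowered: 1284 × 9/16 = 722.25
  tall white-flowered: 1284 × 3/16 = 240.75
  dwarf purple-flowered: 1284 × 3/16 = 240.75
  dwarf white-flowered: 1284 × 1/16 = 80.25
Contribution of tall purple-flowered: (737 − 722.25)² / 722.25 = 0.3012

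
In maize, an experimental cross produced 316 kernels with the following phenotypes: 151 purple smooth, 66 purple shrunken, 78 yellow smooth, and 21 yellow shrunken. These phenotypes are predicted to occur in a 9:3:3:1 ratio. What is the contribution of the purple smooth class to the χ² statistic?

4.026

Total ratio parts = 16. Expected numbers out of 316:
  purple smooth: 316 × 9/16 = 177.75
  purple shrunken: 316 × 3/16 = 59.25
  yellow smooth: 316 × 3/16 = 59.25
  yellow shrunken: 316 × 1/16 = 19.75
Contribution of purple smooth: (151 − 177.75)² / 177.75 = 4.0257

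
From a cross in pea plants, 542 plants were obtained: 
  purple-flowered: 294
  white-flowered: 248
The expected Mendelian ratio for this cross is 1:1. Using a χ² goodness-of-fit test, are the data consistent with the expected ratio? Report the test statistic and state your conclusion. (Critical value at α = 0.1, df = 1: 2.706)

Under the 1:1 hypothesis (Σ ratio = 2, N = 542):
  purple-flowered: 542 × 1/2 = 271
  white-flowered: 542 × 1/2 = 271
χ² = Σ (O − E)² / E
  purple-flowered: (294 − 271)² / 271 = 1.9520
  white-flowered: (248 − 271)² / 271 = 1.9520
χ² = 1.9520 + 1.9520 = 3.904
Degrees of freedom = 2 − 1 = 1; critical value at α = 0.1 is 2.706.
Since 3.904 > 2.706, we reject the null hypothesis — the data do not fit the 1:1 ratio.

3.904; not consistent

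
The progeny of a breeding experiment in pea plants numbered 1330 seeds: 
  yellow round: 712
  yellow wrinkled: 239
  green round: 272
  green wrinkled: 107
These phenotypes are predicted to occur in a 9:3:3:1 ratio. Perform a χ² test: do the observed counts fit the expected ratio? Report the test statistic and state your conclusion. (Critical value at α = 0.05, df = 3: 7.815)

Expected counts for N = 1330 under a 9:3:3:1 ratio (total parts = 16):
  yellow round: 1330 × 9/16 = 748.125
  yellow wrinkled: 1330 × 3/16 = 249.375
  green round: 1330 × 3/16 = 249.375
  green wrinkled: 1330 × 1/16 = 83.125
χ² = Σ (O − E)² / E
  yellow round: (712 − 748.125)² / 748.125 = 1.7444
  yellow wrinkled: (239 − 249.375)² / 249.375 = 0.4316
  green round: (272 − 249.375)² / 249.375 = 2.0527
  green wrinkled: (107 − 83.125)² / 83.125 = 6.8573
χ² = 1.7444 + 0.4316 + 2.0527 + 6.8573 = 11.086
Degrees of freedom = 4 − 1 = 3; critical value at α = 0.05 is 7.815.
Since 11.086 > 7.815, we reject the null hypothesis — the data do not fit the 9:3:3:1 ratio.

11.086; not consistent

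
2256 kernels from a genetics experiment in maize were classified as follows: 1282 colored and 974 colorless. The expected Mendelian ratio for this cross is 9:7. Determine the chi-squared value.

Total ratio parts = 16. Expected numbers out of 2256:
  colored: 2256 × 9/16 = 1269
  colorless: 2256 × 7/16 = 987
χ² = Σ (O − E)² / E
  colored: (1282 − 1269)² / 1269 = 0.1332
  colorless: (974 − 987)² / 987 = 0.1712
χ² = 0.1332 + 0.1712 = 0.3044 ≈ 0.304

0.304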